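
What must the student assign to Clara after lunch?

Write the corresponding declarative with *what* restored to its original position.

The student must assign what to Clara after lunch.

The filler 'what' is interpreted as the direct object of 'assign'. Wh-movement fronts it, leaving a gap right after 'assign':
What must the student assign ___ to Clara after lunch?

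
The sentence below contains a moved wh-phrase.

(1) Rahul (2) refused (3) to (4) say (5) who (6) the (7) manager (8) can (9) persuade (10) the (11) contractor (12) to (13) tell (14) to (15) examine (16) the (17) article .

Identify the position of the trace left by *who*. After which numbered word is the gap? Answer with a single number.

13

In situ: The manager can persuade the contractor to tell who to examine the article.
'who' functions as the direct object of 'tell'. Wh-movement fronts it, leaving a gap right after 'tell':
Rahul refused to say who the manager can persuade the contractor to tell ___ to examine the article.
'tell' is word 13.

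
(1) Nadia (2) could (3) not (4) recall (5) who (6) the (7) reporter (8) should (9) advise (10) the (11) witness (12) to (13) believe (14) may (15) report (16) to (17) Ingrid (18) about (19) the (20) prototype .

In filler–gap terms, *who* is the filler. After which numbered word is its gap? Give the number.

Before movement: The reporter should advise the witness to believe who may report to Ingrid about the prototype.
The filler 'who' is interpreted as the subject of the clause embedded under 'believe'. Wh-movement fronts it, leaving a gap right after 'believe':
Nadia could not recall who the reporter should advise the witness to believe ___ may report to Ingrid about the prototype.
'believe' is word 13.

13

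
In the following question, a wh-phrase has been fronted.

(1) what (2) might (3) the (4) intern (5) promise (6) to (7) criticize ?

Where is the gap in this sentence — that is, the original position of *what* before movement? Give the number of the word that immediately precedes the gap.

Before movement: The intern might promise to criticize what.
'what' functions as the direct object of 'criticize'. It moves to the left edge, and the trace sits right after 'criticize':
What might the intern promise to criticize ___?
'criticize' is word 7.

7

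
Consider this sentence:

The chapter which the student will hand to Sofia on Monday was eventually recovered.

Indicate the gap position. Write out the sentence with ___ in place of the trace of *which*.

The chapter which the student will hand ___ to Sofia on Monday was eventually recovered.

'which' functions as the direct object of 'hand'. The gap is right after 'hand'.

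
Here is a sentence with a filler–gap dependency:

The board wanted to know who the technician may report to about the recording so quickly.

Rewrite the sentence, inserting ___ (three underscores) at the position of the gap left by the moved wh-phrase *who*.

Underlying clause: The technician may report to who about the recording so quickly.
'who' is the object of the preposition 'to'. The gap is right after 'to'.

The board wanted to know who the technician may report to ___ about the recording so quickly.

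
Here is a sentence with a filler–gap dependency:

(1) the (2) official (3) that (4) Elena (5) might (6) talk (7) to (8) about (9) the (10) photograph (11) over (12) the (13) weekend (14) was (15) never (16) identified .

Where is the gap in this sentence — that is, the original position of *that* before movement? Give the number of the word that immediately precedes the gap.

7

'that' is the object of the preposition 'to'. Fronting leaves a gap immediately after 'to':
The official that Elena might talk to ___ about the photograph over the weekend was never identified.
'to' is word 7.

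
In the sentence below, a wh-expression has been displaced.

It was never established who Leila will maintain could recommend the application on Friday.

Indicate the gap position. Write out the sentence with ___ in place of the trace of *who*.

Before movement: Leila will maintain who could recommend the application on Friday.
'who' functions as the subject of the clause embedded under 'maintain'. The gap is right after 'maintain'.

It was never established who Leila will maintain ___ could recommend the application on Friday.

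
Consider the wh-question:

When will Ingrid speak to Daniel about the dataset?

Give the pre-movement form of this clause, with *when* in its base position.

Ingrid will speak to Daniel about the dataset when.

The filler 'when' is interpreted as the temporal adjunct. Wh-movement fronts it, leaving a gap right after 'dataset':
When will Ingrid speak to Daniel about the dataset ___?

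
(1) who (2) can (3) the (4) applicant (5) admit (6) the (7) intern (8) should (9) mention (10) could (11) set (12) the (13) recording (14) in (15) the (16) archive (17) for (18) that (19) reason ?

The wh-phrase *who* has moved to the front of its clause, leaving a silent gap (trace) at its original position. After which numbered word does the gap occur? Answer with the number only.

Before movement: The applicant can admit the intern should mention who could set the recording in the archive for that reason.
'who' is the subject of the clause embedded under 'mention'. Wh-movement fronts it, leaving a gap right after 'mention':
Who can the applicant admit the intern should mention ___ could set the recording in the archive for that reason?
'mention' is word 9.

9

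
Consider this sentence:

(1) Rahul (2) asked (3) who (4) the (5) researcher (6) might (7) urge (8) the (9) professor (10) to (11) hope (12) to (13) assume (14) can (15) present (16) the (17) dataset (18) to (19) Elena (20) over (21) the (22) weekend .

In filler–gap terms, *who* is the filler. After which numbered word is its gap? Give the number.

In situ: The researcher might urge the professor to hope to assume who can present the dataset to Elena over the weekend.
'who' is the subject of the clause embedded under 'assume'. Fronting leaves a gap immediately after 'assume':
Rahul asked who the researcher might urge the professor to hope to assume ___ can present the dataset to Elena over the weekend.
'assume' is word 13.

13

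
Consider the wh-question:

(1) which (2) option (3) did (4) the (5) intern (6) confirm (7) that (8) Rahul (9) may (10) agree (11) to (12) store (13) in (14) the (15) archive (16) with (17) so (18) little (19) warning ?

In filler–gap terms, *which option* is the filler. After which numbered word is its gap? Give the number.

12

Pre-movement form: The intern did confirm that Rahul may agree to store which option in the archive with so little warning.
The filler 'which option' is interpreted as the direct object of 'store'. Fronting leaves a gap immediately after 'store':
Which option did the intern confirm that Rahul may agree to store ___ in the archive with so little warning?
'store' is word 12.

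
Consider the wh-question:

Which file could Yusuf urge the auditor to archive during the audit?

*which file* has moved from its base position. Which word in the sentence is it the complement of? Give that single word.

archive

Underlying clause: Yusuf could urge the auditor to archive which file during the audit.
'which file' is the direct object of 'archive'. It moves to the left edge, and the trace sits right after 'archive':
Which file could Yusuf urge the auditor to archive ___ during the audit?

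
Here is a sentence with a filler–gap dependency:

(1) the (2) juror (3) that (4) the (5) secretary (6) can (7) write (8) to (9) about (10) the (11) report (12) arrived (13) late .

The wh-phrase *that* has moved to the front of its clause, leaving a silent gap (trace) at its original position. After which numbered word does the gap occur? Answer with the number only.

'that' functions as the object of the preposition 'to'. It moves to the left edge, and the trace sits right after 'to':
The juror that the secretary can write to ___ about the report arrived late.
'to' is word 8.

8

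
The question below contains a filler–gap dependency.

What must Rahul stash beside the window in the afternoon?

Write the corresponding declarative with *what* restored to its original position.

Rahul must stash what beside the window in the afternoon.

'what' is the direct object of 'stash'. Fronting leaves a gap immediately after 'stash':
What must Rahul stash ___ beside the window in the afternoon?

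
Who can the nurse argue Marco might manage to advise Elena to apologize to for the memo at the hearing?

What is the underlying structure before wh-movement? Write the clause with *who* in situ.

'who' is the object of the preposition 'to'. Wh-movement fronts it, leaving a gap right after 'to':
Who can the nurse argue Marco might manage to advise Elena to apologize to ___ for the memo at the hearing?

The nurse can argue Marco might manage to advise Elena to apologize to who for the memo at the hearing.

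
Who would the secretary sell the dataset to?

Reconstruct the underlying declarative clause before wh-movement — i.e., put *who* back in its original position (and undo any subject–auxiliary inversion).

The secretary would sell the dataset to who.

The filler 'who' is interpreted as the object of the preposition 'to' (recipient of 'sell'). Wh-movement fronts it, leaving a gap right after 'to':
Who would the secretary sell the dataset to ___?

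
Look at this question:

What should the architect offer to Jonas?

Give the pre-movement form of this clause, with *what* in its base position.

'what' functions as the direct object of 'offer'. Fronting leaves a gap immediately after 'offer':
What should the architect offer ___ to Jonas?

The architect should offer what to Jonas.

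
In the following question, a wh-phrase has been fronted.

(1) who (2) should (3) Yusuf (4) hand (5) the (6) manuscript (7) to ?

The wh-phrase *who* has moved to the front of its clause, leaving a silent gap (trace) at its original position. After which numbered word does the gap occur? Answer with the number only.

Underlying clause: Yusuf should hand the manuscript to who.
'who' functions as the object of the preposition 'to' (recipient of 'hand'). Fronting leaves a gap immediately after 'to':
Who should Yusuf hand the manuscript to ___?
'to' is word 7.

7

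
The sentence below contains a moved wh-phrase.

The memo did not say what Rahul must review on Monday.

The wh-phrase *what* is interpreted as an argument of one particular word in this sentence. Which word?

review

Before movement: Rahul must review what on Monday.
'what' is the direct object of 'review'. Fronting leaves a gap immediately after 'review':
The memo did not say what Rahul must review ___ on Monday.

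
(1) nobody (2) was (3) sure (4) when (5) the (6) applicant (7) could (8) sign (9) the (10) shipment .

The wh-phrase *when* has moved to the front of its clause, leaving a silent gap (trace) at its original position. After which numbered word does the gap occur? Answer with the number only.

10

Pre-movement form: The applicant could sign the shipment when.
'when' functions as the temporal adjunct. It moves to the left edge, and the trace sits right after 'shipment':
Nobody was sure when the applicant could sign the shipment ___.
'shipment' is word 10.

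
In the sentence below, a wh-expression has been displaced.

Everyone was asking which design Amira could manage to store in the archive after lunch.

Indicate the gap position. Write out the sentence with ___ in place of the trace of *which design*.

Everyone was asking which design Amira could manage to store ___ in the archive after lunch.

Underlying clause: Amira could manage to store which design in the archive after lunch.
'which design' functions as the direct object of 'store'. The gap is right after 'store'.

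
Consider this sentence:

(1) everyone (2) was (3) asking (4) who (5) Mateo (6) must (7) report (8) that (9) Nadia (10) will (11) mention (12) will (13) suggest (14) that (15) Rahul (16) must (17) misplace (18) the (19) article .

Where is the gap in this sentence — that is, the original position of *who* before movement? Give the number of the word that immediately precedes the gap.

11

In situ: Mateo must report that Nadia will mention who will suggest that Rahul must misplace the article.
The filler 'who' is interpreted as the subject of the clause embedded under 'mention'. Fronting leaves a gap immediately after 'mention':
Everyone was asking who Mateo must report that Nadia will mention ___ will suggest that Rahul must misplace the article.
'mention' is word 11.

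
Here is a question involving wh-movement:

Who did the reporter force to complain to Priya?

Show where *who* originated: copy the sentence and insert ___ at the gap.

Who did the reporter force ___ to complain to Priya?

Underlying clause: The reporter did force who to complain to Priya.
'who' functions as the direct object of 'force'. The gap is right after 'force'.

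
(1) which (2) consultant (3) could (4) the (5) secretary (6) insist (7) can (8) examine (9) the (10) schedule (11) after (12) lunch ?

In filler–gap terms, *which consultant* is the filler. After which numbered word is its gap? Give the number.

In situ: The secretary could insist which consultant can examine the schedule after lunch.
The filler 'which consultant' is interpreted as the subject of the clause embedded under 'insist'. Wh-movement fronts it, leaving a gap right after 'insist':
Which consultant could the secretary insist ___ can examine the schedule after lunch?
'insist' is word 6.

6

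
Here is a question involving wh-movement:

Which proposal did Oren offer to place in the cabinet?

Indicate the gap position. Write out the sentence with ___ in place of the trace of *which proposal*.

Which proposal did Oren offer to place ___ in the cabinet?

Before movement: Oren did offer to place which proposal in the cabinet.
'which proposal' functions as the direct object of 'place'. The gap is right after 'place'.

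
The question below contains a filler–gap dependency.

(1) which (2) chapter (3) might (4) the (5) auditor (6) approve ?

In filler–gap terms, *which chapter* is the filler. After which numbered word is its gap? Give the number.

Before movement: The auditor might approve which chapter.
'which chapter' functions as the direct object of 'approve'. It moves to the left edge, and the trace sits right after 'approve':
Which chapter might the auditor approve ___?
'approve' is word 6.

6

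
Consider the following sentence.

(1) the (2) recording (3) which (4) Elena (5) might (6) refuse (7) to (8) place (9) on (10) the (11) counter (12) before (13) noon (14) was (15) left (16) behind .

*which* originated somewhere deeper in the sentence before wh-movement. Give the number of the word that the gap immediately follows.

'which' functions as the direct object of 'place'. Wh-movement fronts it, leaving a gap right after 'place':
The recording which Elena might refuse to place ___ on the counter before noon was left behind.
'place' is word 8.

8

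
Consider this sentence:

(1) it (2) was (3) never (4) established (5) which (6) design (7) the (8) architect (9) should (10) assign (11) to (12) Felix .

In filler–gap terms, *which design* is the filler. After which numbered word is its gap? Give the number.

Underlying clause: The architect should assign which design to Felix.
'which design' functions as the direct object of 'assign'. It moves to the left edge, and the trace sits right after 'assign':
It was never established which design the architect should assign ___ to Felix.
'assign' is word 10.

10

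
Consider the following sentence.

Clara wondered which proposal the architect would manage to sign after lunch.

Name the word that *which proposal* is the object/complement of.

sign

In situ: The architect would manage to sign which proposal after lunch.
'which proposal' functions as the direct object of 'sign'. It moves to the left edge, and the trace sits right after 'sign':
Clara wondered which proposal the architect would manage to sign ___ after lunch.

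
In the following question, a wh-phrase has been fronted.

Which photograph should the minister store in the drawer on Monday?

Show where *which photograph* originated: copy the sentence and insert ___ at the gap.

Which photograph should the minister store ___ in the drawer on Monday?

Underlying clause: The minister should store which photograph in the drawer on Monday.
'which photograph' is the direct object of 'store'. The gap is right after 'store'.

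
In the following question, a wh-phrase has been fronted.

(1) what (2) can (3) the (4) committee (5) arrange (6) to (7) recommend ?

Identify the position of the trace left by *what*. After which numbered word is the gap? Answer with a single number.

Before movement: The committee can arrange to recommend what.
'what' is the direct object of 'recommend'. Fronting leaves a gap immediately after 'recommend':
What can the committee arrange to recommend ___?
'recommend' is word 7.

7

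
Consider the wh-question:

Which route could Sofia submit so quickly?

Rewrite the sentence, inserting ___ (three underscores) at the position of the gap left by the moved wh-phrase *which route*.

Which route could Sofia submit ___ so quickly?

Before movement: Sofia could submit which route so quickly.
'which route' is the direct object of 'submit'. The gap is right after 'submit'.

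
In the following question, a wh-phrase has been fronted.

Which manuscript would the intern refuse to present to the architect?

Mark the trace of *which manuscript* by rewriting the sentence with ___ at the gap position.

Which manuscript would the intern refuse to present ___ to the architect?

Before movement: The intern would refuse to present which manuscript to the architect.
'which manuscript' is the direct object of 'present'. The gap is right after 'present'.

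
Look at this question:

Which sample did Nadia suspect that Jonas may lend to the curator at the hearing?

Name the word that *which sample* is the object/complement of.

lend

In situ: Nadia did suspect that Jonas may lend which sample to the curator at the hearing.
'which sample' functions as the direct object of 'lend'. Wh-movement fronts it, leaving a gap right after 'lend':
Which sample did Nadia suspect that Jonas may lend ___ to the curator at the hearing?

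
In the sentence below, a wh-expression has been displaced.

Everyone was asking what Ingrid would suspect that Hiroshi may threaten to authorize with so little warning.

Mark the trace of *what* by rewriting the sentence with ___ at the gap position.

Underlying clause: Ingrid would suspect that Hiroshi may threaten to authorize what with so little warning.
'what' is the direct object of 'authorize'. The gap is right after 'authorize'.

Everyone was asking what Ingrid would suspect that Hiroshi may threaten to authorize ___ with so little warning.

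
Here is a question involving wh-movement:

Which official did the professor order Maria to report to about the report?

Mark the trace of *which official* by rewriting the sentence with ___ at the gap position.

Underlying clause: The professor did order Maria to report to which official about the report.
'which official' is the object of the preposition 'to'. The gap is right after 'to'.

Which official did the professor order Maria to report to ___ about the report?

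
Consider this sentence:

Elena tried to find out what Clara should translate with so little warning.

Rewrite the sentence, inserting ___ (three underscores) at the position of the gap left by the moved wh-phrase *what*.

Elena tried to find out what Clara should translate ___ with so little warning.

Before movement: Clara should translate what with so little warning.
The filler 'what' is interpreted as the direct object of 'translate'. The gap is right after 'translate'.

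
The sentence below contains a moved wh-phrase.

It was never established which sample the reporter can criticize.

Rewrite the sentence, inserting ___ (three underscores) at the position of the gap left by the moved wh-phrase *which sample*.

It was never established which sample the reporter can criticize ___.

Underlying clause: The reporter can criticize which sample.
'which sample' is the direct object of 'criticize'. The gap is right after 'criticize'.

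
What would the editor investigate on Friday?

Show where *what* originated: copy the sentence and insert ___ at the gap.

Underlying clause: The editor would investigate what on Friday.
'what' functions as the direct object of 'investigate'. The gap is right after 'investigate'.

What would the editor investigate ___ on Friday?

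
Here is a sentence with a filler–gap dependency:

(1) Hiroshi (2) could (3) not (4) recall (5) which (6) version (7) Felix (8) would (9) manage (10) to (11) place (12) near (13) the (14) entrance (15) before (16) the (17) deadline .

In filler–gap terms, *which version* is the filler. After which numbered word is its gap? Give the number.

In situ: Felix would manage to place which version near the entrance before the deadline.
'which version' is the direct object of 'place'. Wh-movement fronts it, leaving a gap right after 'place':
Hiroshi could not recall which version Felix would manage to place ___ near the entrance before the deadline.
'place' is word 11.

11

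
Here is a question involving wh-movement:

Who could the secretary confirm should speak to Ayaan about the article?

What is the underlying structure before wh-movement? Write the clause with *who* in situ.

The filler 'who' is interpreted as the subject of the clause embedded under 'confirm'. It moves to the left edge, and the trace sits right after 'confirm':
Who could the secretary confirm ___ should speak to Ayaan about the article?

The secretary could confirm who should speak to Ayaan about the article.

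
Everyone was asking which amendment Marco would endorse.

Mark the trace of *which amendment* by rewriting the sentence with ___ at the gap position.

Everyone was asking which amendment Marco would endorse ___.

Underlying clause: Marco would endorse which amendment.
The filler 'which amendment' is interpreted as the direct object of 'endorse'. The gap is right after 'endorse'.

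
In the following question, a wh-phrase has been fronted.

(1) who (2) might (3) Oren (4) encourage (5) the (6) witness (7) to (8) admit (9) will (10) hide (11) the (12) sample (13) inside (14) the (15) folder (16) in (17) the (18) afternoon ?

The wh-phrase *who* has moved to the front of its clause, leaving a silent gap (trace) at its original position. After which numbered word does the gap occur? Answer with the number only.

Underlying clause: Oren might encourage the witness to admit who will hide the sample inside the folder in the afternoon.
The filler 'who' is interpreted as the subject of the clause embedded under 'admit'. It moves to the left edge, and the trace sits right after 'admit':
Who might Oren encourage the witness to admit ___ will hide the sample inside the folder in the afternoon?
'admit' is word 8.

8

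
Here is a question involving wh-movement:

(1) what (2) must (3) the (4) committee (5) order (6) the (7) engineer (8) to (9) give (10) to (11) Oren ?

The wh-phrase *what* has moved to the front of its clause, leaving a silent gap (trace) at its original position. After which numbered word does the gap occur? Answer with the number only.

Underlying clause: The committee must order the engineer to give what to Oren.
'what' functions as the direct object of 'give'. Fronting leaves a gap immediately after 'give':
What must the committee order the engineer to give ___ to Oren?
'give' is word 9.

9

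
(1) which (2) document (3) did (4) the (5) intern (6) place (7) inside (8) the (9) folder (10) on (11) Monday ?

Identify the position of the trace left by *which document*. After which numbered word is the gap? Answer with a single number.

Before movement: The intern did place which document inside the folder on Monday.
The filler 'which document' is interpreted as the direct object of 'place'. Wh-movement fronts it, leaving a gap right after 'place':
Which document did the intern place ___ inside the folder on Monday?
'place' is word 6.

6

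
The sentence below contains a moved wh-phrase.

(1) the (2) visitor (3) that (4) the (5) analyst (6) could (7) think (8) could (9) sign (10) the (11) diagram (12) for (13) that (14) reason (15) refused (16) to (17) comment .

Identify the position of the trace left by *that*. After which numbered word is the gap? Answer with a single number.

The filler 'that' is interpreted as the subject of the clause embedded under 'think'. Fronting leaves a gap immediately after 'think':
The visitor that the analyst could think ___ could sign the diagram for that reason refused to comment.
'think' is word 7.

7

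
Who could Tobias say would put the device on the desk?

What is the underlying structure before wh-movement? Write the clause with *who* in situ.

The filler 'who' is interpreted as the subject of the clause embedded under 'say'. Fronting leaves a gap immediately after 'say':
Who could Tobias say ___ would put the device on the desk?

Tobias could say who would put the device on the desk.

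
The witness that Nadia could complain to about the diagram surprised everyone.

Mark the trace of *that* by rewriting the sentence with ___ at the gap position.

'that' functions as the object of the preposition 'to'. The gap is right after 'to'.

The witness that Nadia could complain to ___ about the diagram surprised everyone.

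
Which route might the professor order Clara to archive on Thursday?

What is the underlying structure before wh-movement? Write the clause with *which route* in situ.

'which route' functions as the direct object of 'archive'. Wh-movement fronts it, leaving a gap right after 'archive':
Which route might the professor order Clara to archive ___ on Thursday?

The professor might order Clara to archive which route on Thursday.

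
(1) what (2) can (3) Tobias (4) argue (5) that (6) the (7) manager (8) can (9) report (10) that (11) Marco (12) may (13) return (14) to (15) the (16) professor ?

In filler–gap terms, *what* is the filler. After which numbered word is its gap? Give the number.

Underlying clause: Tobias can argue that the manager can report that Marco may return what to the professor.
'what' functions as the direct object of 'return'. Fronting leaves a gap immediately after 'return':
What can Tobias argue that the manager can report that Marco may return ___ to the professor?
'return' is word 13.

13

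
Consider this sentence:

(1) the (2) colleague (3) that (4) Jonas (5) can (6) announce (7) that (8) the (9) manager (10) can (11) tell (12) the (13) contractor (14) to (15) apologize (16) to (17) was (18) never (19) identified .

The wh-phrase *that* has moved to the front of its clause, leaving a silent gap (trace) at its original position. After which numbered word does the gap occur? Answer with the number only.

16

The filler 'that' is interpreted as the object of the preposition 'to'. Wh-movement fronts it, leaving a gap right after 'to':
The colleague that Jonas can announce that the manager can tell the contractor to apologize to ___ was never identified.
'to' is word 16.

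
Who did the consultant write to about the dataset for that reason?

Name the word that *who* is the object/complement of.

Before movement: The consultant did write to who about the dataset for that reason.
'who' is the object of the preposition 'to'. Wh-movement fronts it, leaving a gap right after 'to':
Who did the consultant write to ___ about the dataset for that reason?

to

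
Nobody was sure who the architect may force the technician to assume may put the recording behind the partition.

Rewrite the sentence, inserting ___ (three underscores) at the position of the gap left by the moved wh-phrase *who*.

Before movement: The architect may force the technician to assume who may put the recording behind the partition.
'who' is the subject of the clause embedded under 'assume'. The gap is right after 'assume'.

Nobody was sure who the architect may force the technician to assume ___ may put the recording behind the partition.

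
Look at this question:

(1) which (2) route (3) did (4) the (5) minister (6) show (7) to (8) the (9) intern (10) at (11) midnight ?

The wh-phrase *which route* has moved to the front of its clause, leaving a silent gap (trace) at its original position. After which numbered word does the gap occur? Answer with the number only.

6

Underlying clause: The minister did show which route to the intern at midnight.
The filler 'which route' is interpreted as the direct object of 'show'. Wh-movement fronts it, leaving a gap right after 'show':
Which route did the minister show ___ to the intern at midnight?
'show' is word 6.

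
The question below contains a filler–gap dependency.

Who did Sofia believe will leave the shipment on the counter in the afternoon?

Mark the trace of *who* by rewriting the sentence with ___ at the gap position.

Who did Sofia believe ___ will leave the shipment on the counter in the afternoon?

Pre-movement form: Sofia did believe who will leave the shipment on the counter in the afternoon.
The filler 'who' is interpreted as the subject of the clause embedded under 'believe'. The gap is right after 'believe'.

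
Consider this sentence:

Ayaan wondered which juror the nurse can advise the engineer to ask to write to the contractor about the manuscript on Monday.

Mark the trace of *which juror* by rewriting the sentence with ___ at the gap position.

Ayaan wondered which juror the nurse can advise the engineer to ask ___ to write to the contractor about the manuscript on Monday.

In situ: The nurse can advise the engineer to ask which juror to write to the contractor about the manuscript on Monday.
The filler 'which juror' is interpreted as the direct object of 'ask'. The gap is right after 'ask'.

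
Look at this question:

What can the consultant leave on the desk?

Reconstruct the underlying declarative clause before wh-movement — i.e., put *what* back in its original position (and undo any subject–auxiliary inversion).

The consultant can leave what on the desk.

'what' functions as the direct object of 'leave'. It moves to the left edge, and the trace sits right after 'leave':
What can the consultant leave ___ on the desk?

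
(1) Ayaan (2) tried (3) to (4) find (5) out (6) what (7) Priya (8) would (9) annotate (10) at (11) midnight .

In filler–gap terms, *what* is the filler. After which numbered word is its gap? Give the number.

Before movement: Priya would annotate what at midnight.
'what' functions as the direct object of 'annotate'. It moves to the left edge, and the trace sits right after 'annotate':
Ayaan tried to find out what Priya would annotate ___ at midnight.
'annotate' is word 9.

9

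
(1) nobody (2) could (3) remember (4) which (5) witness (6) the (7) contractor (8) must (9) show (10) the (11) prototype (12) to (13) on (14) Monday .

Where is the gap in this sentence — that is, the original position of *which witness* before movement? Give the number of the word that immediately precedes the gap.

Pre-movement form: The contractor must show the prototype to which witness on Monday.
'which witness' is the object of the preposition 'to' (recipient of 'show'). It moves to the left edge, and the trace sits right after 'to':
Nobody could remember which witness the contractor must show the prototype to ___ on Monday.
'to' is word 12.

12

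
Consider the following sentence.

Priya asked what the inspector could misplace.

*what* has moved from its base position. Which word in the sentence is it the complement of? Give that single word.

misplace

Pre-movement form: The inspector could misplace what.
'what' functions as the direct object of 'misplace'. Fronting leaves a gap immediately after 'misplace':
Priya asked what the inspector could misplace ___.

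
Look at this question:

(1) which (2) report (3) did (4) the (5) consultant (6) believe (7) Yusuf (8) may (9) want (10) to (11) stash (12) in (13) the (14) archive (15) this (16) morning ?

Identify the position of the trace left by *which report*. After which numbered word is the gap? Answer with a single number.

Before movement: The consultant did believe Yusuf may want to stash which report in the archive this morning.
The filler 'which report' is interpreted as the direct object of 'stash'. It moves to the left edge, and the trace sits right after 'stash':
Which report did the consultant believe Yusuf may want to stash ___ in the archive this morning?
'stash' is word 11.

11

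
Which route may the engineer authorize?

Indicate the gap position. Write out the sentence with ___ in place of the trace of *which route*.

Which route may the engineer authorize ___?

Pre-movement form: The engineer may authorize which route.
'which route' functions as the direct object of 'authorize'. The gap is right after 'authorize'.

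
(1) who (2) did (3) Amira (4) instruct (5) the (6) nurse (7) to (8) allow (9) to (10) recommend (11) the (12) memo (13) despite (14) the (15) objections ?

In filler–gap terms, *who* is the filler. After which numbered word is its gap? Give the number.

8

Pre-movement form: Amira did instruct the nurse to allow who to recommend the memo despite the objections.
The filler 'who' is interpreted as the direct object of 'allow'. Fronting leaves a gap immediately after 'allow':
Who did Amira instruct the nurse to allow ___ to recommend the memo despite the objections?
'allow' is word 8.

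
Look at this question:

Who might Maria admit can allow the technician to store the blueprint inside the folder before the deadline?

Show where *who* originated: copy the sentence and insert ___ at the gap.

In situ: Maria might admit who can allow the technician to store the blueprint inside the folder before the deadline.
'who' is the subject of the clause embedded under 'admit'. The gap is right after 'admit'.

Who might Maria admit ___ can allow the technician to store the blueprint inside the folder before the deadline?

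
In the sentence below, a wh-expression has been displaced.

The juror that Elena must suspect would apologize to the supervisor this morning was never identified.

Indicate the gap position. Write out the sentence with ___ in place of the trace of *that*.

The filler 'that' is interpreted as the subject of the clause embedded under 'suspect'. The gap is right after 'suspect'.

The juror that Elena must suspect ___ would apologize to the supervisor this morning was never identified.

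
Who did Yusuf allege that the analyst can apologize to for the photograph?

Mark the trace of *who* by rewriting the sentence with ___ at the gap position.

Before movement: Yusuf did allege that the analyst can apologize to who for the photograph.
'who' is the object of the preposition 'to'. The gap is right after 'to'.

Who did Yusuf allege that the analyst can apologize to ___ for the photograph?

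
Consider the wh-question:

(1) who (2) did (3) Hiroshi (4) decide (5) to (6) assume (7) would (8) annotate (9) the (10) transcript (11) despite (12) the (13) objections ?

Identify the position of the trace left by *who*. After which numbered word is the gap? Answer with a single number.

Underlying clause: Hiroshi did decide to assume who would annotate the transcript despite the objections.
The filler 'who' is interpreted as the subject of the clause embedded under 'assume'. Fronting leaves a gap immediately after 'assume':
Who did Hiroshi decide to assume ___ would annotate the transcript despite the objections?
'assume' is word 6.

6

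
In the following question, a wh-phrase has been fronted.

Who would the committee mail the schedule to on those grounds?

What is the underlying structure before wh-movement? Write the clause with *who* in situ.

The committee would mail the schedule to who on those grounds.

'who' functions as the object of the preposition 'to' (recipient of 'mail'). Fronting leaves a gap immediately after 'to':
Who would the committee mail the schedule to ___ on those grounds?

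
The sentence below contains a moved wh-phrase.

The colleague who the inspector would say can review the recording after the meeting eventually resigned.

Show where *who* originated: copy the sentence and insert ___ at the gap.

'who' functions as the subject of the clause embedded under 'say'. The gap is right after 'say'.

The colleague who the inspector would say ___ can review the recording after the meeting eventually resigned.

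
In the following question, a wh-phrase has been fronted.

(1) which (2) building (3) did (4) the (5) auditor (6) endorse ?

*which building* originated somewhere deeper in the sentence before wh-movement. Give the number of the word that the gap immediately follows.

6

Underlying clause: The auditor did endorse which building.
'which building' is the direct object of 'endorse'. It moves to the left edge, and the trace sits right after 'endorse':
Which building did the auditor endorse ___?
'endorse' is word 6.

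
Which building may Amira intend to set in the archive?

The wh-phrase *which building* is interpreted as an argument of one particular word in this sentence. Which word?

set

Underlying clause: Amira may intend to set which building in the archive.
'which building' functions as the direct object of 'set'. Wh-movement fronts it, leaving a gap right after 'set':
Which building may Amira intend to set ___ in the archive?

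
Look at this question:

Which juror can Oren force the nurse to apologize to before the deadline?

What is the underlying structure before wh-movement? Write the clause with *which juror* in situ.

'which juror' functions as the object of the preposition 'to'. Fronting leaves a gap immediately after 'to':
Which juror can Oren force the nurse to apologize to ___ before the deadline?

Oren can force the nurse to apologize to which juror before the deadline.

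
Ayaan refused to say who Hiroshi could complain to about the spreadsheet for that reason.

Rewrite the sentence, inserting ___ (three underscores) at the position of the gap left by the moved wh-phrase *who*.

Ayaan refused to say who Hiroshi could complain to ___ about the spreadsheet for that reason.

In situ: Hiroshi could complain to who about the spreadsheet for that reason.
The filler 'who' is interpreted as the object of the preposition 'to'. The gap is right after 'to'.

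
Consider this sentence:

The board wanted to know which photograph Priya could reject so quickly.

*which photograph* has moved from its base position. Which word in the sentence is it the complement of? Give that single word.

reject

Pre-movement form: Priya could reject which photograph so quickly.
The filler 'which photograph' is interpreted as the direct object of 'reject'. Fronting leaves a gap immediately after 'reject':
The board wanted to know which photograph Priya could reject ___ so quickly.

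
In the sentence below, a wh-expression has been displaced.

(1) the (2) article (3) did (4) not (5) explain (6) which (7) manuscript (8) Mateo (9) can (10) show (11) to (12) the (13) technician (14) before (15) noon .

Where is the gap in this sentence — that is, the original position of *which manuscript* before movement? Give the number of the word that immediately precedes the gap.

10

Before movement: Mateo can show which manuscript to the technician before noon.
The filler 'which manuscript' is interpreted as the direct object of 'show'. Wh-movement fronts it, leaving a gap right after 'show':
The article did not explain which manuscript Mateo can show ___ to the technician before noon.
'show' is word 10.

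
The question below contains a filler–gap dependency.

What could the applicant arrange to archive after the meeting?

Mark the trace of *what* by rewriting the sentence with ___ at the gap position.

What could the applicant arrange to archive ___ after the meeting?

Pre-movement form: The applicant could arrange to archive what after the meeting.
The filler 'what' is interpreted as the direct object of 'archive'. The gap is right after 'archive'.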